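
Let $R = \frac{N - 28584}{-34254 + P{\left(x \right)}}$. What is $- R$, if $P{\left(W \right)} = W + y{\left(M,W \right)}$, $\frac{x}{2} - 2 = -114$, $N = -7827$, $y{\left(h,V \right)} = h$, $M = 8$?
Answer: $- \frac{12137}{11490} \approx -1.0563$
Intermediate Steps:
$x = -224$ ($x = 4 + 2 \left(-114\right) = 4 - 228 = -224$)
$P{\left(W \right)} = 8 + W$ ($P{\left(W \right)} = W + 8 = 8 + W$)
$R = \frac{12137}{11490}$ ($R = \frac{-7827 - 28584}{-34254 + \left(8 - 224\right)} = - \frac{36411}{-34254 - 216} = - \frac{36411}{-34470} = \left(-36411\right) \left(- \frac{1}{34470}\right) = \frac{12137}{11490} \approx 1.0563$)
$- R = \left(-1\right) \frac{12137}{11490} = - \frac{12137}{11490}$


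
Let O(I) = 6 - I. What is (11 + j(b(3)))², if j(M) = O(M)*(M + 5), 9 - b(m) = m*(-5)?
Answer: 261121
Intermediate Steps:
b(m) = 9 + 5*m (b(m) = 9 - m*(-5) = 9 - (-5)*m = 9 + 5*m)
j(M) = (5 + M)*(6 - M) (j(M) = (6 - M)*(M + 5) = (6 - M)*(5 + M) = (5 + M)*(6 - M))
(11 + j(b(3)))² = (11 + (30 + (9 + 5*3) - (9 + 5*3)²))² = (11 + (30 + (9 + 15) - (9 + 15)²))² = (11 + (30 + 24 - 1*24²))² = (11 + (30 + 24 - 1*576))² = (11 + (30 + 24 - 576))² = (11 - 522)² = (-511)² = 261121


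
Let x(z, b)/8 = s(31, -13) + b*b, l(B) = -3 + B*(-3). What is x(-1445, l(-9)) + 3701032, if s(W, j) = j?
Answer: 3705536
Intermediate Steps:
l(B) = -3 - 3*B
x(z, b) = -104 + 8*b**2 (x(z, b) = 8*(-13 + b*b) = 8*(-13 + b**2) = -104 + 8*b**2)
x(-1445, l(-9)) + 3701032 = (-104 + 8*(-3 - 3*(-9))**2) + 3701032 = (-104 + 8*(-3 + 27)**2) + 3701032 = (-104 + 8*24**2) + 3701032 = (-104 + 8*576) + 3701032 = (-104 + 4608) + 3701032 = 4504 + 3701032 = 3705536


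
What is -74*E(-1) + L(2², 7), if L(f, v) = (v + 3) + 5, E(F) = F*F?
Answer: -59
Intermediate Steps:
E(F) = F²
L(f, v) = 8 + v (L(f, v) = (3 + v) + 5 = 8 + v)
-74*E(-1) + L(2², 7) = -74*(-1)² + (8 + 7) = -74*1 + 15 = -74 + 15 = -59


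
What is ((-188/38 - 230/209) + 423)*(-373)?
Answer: -32504339/209 ≈ -1.5552e+5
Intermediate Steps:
((-188/38 - 230/209) + 423)*(-373) = ((-188*1/38 - 230*1/209) + 423)*(-373) = ((-94/19 - 230/209) + 423)*(-373) = (-1264/209 + 423)*(-373) = (87143/209)*(-373) = -32504339/209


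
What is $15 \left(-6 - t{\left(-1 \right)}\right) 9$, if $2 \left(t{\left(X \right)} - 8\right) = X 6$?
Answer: $-1485$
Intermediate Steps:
$t{\left(X \right)} = 8 + 3 X$ ($t{\left(X \right)} = 8 + \frac{X 6}{2} = 8 + \frac{6 X}{2} = 8 + 3 X$)
$15 \left(-6 - t{\left(-1 \right)}\right) 9 = 15 \left(-6 - \left(8 + 3 \left(-1\right)\right)\right) 9 = 15 \left(-6 - \left(8 - 3\right)\right) 9 = 15 \left(-6 - 5\right) 9 = 15 \left(-11\right) 9 = \left(-165\right) 9 = -1485$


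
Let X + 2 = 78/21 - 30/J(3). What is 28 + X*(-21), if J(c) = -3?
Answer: -218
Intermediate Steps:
X = 82/7 (X = -2 + (78/21 - 30/(-3)) = -2 + (78*(1/21) - 30*(-⅓)) = -2 + (26/7 + 10) = -2 + 96/7 = 82/7 ≈ 11.714)
28 + X*(-21) = 28 + (82/7)*(-21) = 28 - 246 = -218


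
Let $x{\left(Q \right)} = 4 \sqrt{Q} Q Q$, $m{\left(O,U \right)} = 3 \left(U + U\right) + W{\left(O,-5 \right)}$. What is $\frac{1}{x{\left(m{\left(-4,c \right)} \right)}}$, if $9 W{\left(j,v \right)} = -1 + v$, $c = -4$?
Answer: $- \frac{9 i \sqrt{222}}{1620896} \approx - 8.273 \cdot 10^{-5} i$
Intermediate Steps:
$W{\left(j,v \right)} = - \frac{1}{9} + \frac{v}{9}$ ($W{\left(j,v \right)} = \frac{-1 + v}{9} = - \frac{1}{9} + \frac{v}{9}$)
$m{\left(O,U \right)} = - \frac{2}{3} + 6 U$ ($m{\left(O,U \right)} = 3 \left(U + U\right) + \left(- \frac{1}{9} + \frac{1}{9} \left(-5\right)\right) = 3 \cdot 2 U - \frac{2}{3} = 6 U - \frac{2}{3} = - \frac{2}{3} + 6 U$)
$x{\left(Q \right)} = 4 Q^{\frac{5}{2}}$ ($x{\left(Q \right)} = 4 \sqrt{Q} Q^{2} = 4 Q^{\frac{5}{2}}$)
$\frac{1}{x{\left(m{\left(-4,c \right)} \right)}} = \frac{1}{4 \left(- \frac{2}{3} + 6 \left(-4\right)\right)^{\frac{5}{2}}} = \frac{1}{4 \left(- \frac{2}{3} - 24\right)^{\frac{5}{2}}} = \frac{1}{4 \left(- \frac{74}{3}\right)^{\frac{5}{2}}} = \frac{1}{4 \frac{5476 i \sqrt{222}}{27}} = \frac{1}{\frac{21904}{27} i \sqrt{222}} = - \frac{9 i \sqrt{222}}{1620896}$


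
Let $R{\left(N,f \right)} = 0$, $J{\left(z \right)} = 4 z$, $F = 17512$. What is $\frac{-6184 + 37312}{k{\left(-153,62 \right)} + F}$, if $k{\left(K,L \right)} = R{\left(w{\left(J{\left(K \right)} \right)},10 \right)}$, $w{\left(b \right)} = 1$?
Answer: $\frac{3891}{2189} \approx 1.7775$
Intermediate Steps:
$k{\left(K,L \right)} = 0$
$\frac{-6184 + 37312}{k{\left(-153,62 \right)} + F} = \frac{-6184 + 37312}{0 + 17512} = \frac{31128}{17512} = 31128 \cdot \frac{1}{17512} = \frac{3891}{2189}$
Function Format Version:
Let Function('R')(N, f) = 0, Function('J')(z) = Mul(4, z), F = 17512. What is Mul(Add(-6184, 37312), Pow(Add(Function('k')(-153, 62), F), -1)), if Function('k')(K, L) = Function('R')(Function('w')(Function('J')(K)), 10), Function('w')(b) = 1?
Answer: Rational(3891, 2189) ≈ 1.7775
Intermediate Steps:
Function('k')(K, L) = 0
Mul(Add(-6184, 37312), Pow(Add(Function('k')(-153, 62), F), -1)) = Mul(Add(-6184, 37312), Pow(Add(0, 17512), -1)) = Mul(31128, Pow(17512, -1)) = Mul(31128, Rational(1, 17512)) = Rational(3891, 2189)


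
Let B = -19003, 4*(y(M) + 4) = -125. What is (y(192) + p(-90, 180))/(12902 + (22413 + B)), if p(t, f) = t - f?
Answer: -1221/65248 ≈ -0.018713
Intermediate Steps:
y(M) = -141/4 (y(M) = -4 + (1/4)*(-125) = -4 - 125/4 = -141/4)
(y(192) + p(-90, 180))/(12902 + (22413 + B)) = (-141/4 + (-90 - 1*180))/(12902 + (22413 - 19003)) = (-141/4 + (-90 - 180))/(12902 + 3410) = (-141/4 - 270)/16312 = -1221/4*1/16312 = -1221/65248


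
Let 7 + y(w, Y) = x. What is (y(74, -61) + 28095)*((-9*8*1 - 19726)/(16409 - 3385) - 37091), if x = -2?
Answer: -3392037373113/3256 ≈ -1.0418e+9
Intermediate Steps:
y(w, Y) = -9 (y(w, Y) = -7 - 2 = -9)
(y(74, -61) + 28095)*((-9*8*1 - 19726)/(16409 - 3385) - 37091) = (-9 + 28095)*((-9*8*1 - 19726)/(16409 - 3385) - 37091) = 28086*((-72*1 - 19726)/13024 - 37091) = 28086*((-72 - 19726)*(1/13024) - 37091) = 28086*(-19798*1/13024 - 37091) = 28086*(-9899/6512 - 37091) = 28086*(-241546491/6512) = -3392037373113/3256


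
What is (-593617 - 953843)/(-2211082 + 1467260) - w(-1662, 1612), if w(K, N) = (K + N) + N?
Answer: -580151252/371911 ≈ -1559.9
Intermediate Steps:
w(K, N) = K + 2*N
(-593617 - 953843)/(-2211082 + 1467260) - w(-1662, 1612) = (-593617 - 953843)/(-2211082 + 1467260) - (-1662 + 2*1612) = -1547460/(-743822) - (-1662 + 3224) = -1547460*(-1/743822) - 1*1562 = 773730/371911 - 1562 = -580151252/371911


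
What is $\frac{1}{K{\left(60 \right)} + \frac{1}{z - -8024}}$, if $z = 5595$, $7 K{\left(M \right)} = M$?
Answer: $\frac{95333}{817147} \approx 0.11667$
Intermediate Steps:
$K{\left(M \right)} = \frac{M}{7}$
$\frac{1}{K{\left(60 \right)} + \frac{1}{z - -8024}} = \frac{1}{\frac{1}{7} \cdot 60 + \frac{1}{5595 - -8024}} = \frac{1}{\frac{60}{7} + \frac{1}{5595 + 8024}} = \frac{1}{\frac{60}{7} + \frac{1}{13619}} = \frac{1}{\frac{817147}{95333}} = \frac{95333}{817147}$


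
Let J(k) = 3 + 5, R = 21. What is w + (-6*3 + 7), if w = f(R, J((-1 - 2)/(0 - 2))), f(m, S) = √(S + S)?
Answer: -7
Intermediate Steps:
J(k) = 8
f(m, S) = √2*√S (f(m, S) = √(2*S) = √2*√S)
w = 4 (w = √2*√8 = √2*(2*√2) = 4)
w + (-6*3 + 7) = 4 + (-6*3 + 7) = 4 + (-18 + 7) = 4 - 11 = -7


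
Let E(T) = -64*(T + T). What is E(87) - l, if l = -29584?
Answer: 18448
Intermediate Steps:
E(T) = -128*T
E(87) - l = -128*87 - 1*(-29584) = -11136 + 29584 = 18448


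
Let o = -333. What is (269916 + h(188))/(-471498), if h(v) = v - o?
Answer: -270437/471498 ≈ -0.57357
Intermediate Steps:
h(v) = 333 + v (h(v) = v - 1*(-333) = v + 333 = 333 + v)
(269916 + h(188))/(-471498) = (269916 + (333 + 188))/(-471498) = (269916 + 521)*(-1/471498) = 270437*(-1/471498) = -270437/471498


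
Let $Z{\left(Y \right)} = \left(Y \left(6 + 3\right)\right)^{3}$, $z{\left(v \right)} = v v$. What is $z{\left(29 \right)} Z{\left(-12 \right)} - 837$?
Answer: $-1059418629$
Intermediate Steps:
$z{\left(v \right)} = v^{2}$
$Z{\left(Y \right)} = 729 Y^{3}$ ($Z{\left(Y \right)} = \left(Y 9\right)^{3} = \left(9 Y\right)^{3} = 729 Y^{3}$)
$z{\left(29 \right)} Z{\left(-12 \right)} - 837 = 29^{2} \cdot 729 \left(-12\right)^{3} - 837 = 841 \cdot 729 \left(-1728\right) - 837 = 841 \left(-1259712\right) - 837 = -1059417792 - 837 = -1059418629$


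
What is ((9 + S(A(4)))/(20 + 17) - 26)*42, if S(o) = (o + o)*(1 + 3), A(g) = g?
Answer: -38682/37 ≈ -1045.5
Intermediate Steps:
S(o) = 8*o (S(o) = (2*o)*4 = 8*o)
((9 + S(A(4)))/(20 + 17) - 26)*42 = ((9 + 8*4)/(20 + 17) - 26)*42 = ((9 + 32)/37 - 26)*42 = (41*(1/37) - 26)*42 = (41/37 - 26)*42 = -921/37*42 = -38682/37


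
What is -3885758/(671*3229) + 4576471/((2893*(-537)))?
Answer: -1450212404497/305999417229 ≈ -4.7393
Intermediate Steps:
-3885758/(671*3229) + 4576471/((2893*(-537))) = -3885758/2166659 + 4576471/(-1553541) = -3885758*1/2166659 + 4576471*(-1/1553541) = -3885758/2166659 - 4576471/1553541 = -1450212404497/305999417229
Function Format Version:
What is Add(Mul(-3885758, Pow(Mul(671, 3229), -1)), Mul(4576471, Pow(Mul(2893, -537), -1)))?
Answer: Rational(-1450212404497, 305999417229) ≈ -4.7393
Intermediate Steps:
Add(Mul(-3885758, Pow(Mul(671, 3229), -1)), Mul(4576471, Pow(Mul(2893, -537), -1))) = Add(Mul(-3885758, Pow(2166659, -1)), Mul(4576471, Pow(-1553541, -1))) = Add(Mul(-3885758, Rational(1, 2166659)), Mul(4576471, Rational(-1, 1553541))) = Add(Rational(-3885758, 2166659), Rational(-4576471, 1553541)) = Rational(-1450212404497, 305999417229)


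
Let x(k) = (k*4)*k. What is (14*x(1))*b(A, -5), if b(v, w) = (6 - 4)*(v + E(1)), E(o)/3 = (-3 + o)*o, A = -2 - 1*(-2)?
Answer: -672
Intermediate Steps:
A = 0 (A = -2 + 2 = 0)
E(o) = 3*o*(-3 + o) (E(o) = 3*((-3 + o)*o) = 3*(o*(-3 + o)) = 3*o*(-3 + o))
b(v, w) = -12 + 2*v (b(v, w) = (6 - 4)*(v + 3*1*(-3 + 1)) = 2*(v + 3*1*(-2)) = 2*(v - 6) = 2*(-6 + v) = -12 + 2*v)
x(k) = 4*k² (x(k) = (4*k)*k = 4*k²)
(14*x(1))*b(A, -5) = (14*(4*1²))*(-12 + 2*0) = (14*(4*1))*(-12 + 0) = (14*4)*(-12) = 56*(-12) = -672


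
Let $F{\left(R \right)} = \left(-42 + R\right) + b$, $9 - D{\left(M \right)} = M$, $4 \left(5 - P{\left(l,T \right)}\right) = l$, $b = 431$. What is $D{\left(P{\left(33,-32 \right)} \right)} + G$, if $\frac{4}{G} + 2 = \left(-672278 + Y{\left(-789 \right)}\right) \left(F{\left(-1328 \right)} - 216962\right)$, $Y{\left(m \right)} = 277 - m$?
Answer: $\frac{3583315267253}{292515532020} \approx 12.25$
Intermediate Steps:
$P{\left(l,T \right)} = 5 - \frac{l}{4}$
$D{\left(M \right)} = 9 - M$
$F{\left(R \right)} = 389 + R$ ($F{\left(R \right)} = \left(-42 + R\right) + 431 = 389 + R$)
$G = \frac{2}{73128883005}$ ($G = \frac{4}{-2 + \left(-672278 + \left(277 - -789\right)\right) \left(\left(389 - 1328\right) - 216962\right)} = \frac{4}{-2 + \left(-672278 + \left(277 + 789\right)\right) \left(-939 - 216962\right)} = \frac{4}{-2 + \left(-672278 + 1066\right) \left(-217901\right)} = \frac{4}{-2 - -146257766012} = \frac{4}{-2 + 146257766012} = \frac{4}{146257766010} = 4 \cdot \frac{1}{146257766010} = \frac{2}{73128883005} \approx 2.7349 \cdot 10^{-11}$)
$D{\left(P{\left(33,-32 \right)} \right)} + G = \left(9 - \left(5 - \frac{33}{4}\right)\right) + \frac{2}{73128883005} = \left(9 - - \frac{13}{4}\right) + \frac{2}{73128883005} = \left(9 + \frac{13}{4}\right) + \frac{2}{73128883005} = \frac{49}{4} + \frac{2}{73128883005} = \frac{3583315267253}{292515532020}$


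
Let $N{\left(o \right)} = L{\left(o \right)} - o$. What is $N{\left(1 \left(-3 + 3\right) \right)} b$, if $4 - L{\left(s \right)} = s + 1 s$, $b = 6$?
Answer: $24$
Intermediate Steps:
$L{\left(s \right)} = 4 - 2 s$ ($L{\left(s \right)} = 4 - \left(s + 1 s\right) = 4 - \left(s + s\right) = 4 - 2 s$)
$N{\left(o \right)} = 4 - 3 o$ ($N{\left(o \right)} = \left(4 - 2 o\right) - o = 4 - 3 o$)
$N{\left(1 \left(-3 + 3\right) \right)} b = \left(4 - 3 \cdot 1 \left(-3 + 3\right)\right) 6 = \left(4 - 3 \cdot 1 \cdot 0\right) 6 = \left(4 - 0\right) 6 = \left(4 + 0\right) 6 = 4 \cdot 6 = 24$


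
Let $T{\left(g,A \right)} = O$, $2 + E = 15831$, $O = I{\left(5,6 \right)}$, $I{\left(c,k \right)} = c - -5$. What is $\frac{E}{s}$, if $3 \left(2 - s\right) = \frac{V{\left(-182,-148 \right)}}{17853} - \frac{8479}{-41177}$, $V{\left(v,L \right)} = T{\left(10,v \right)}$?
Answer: $\frac{34909259868747}{4259010529} \approx 8196.6$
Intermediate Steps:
$I{\left(c,k \right)} = 5 + c$ ($I{\left(c,k \right)} = c + 5 = 5 + c$)
$O = 10$ ($O = 5 + 5 = 10$)
$E = 15829$ ($E = -2 + 15831 = 15829$)
$T{\left(g,A \right)} = 10$
$V{\left(v,L \right)} = 10$
$s = \frac{4259010529}{2205398943}$ ($s = 2 - \frac{\frac{10}{17853} - \frac{8479}{-41177}}{3} = 2 - \frac{10 \cdot \frac{1}{17853} - - \frac{8479}{41177}}{3} = 2 - \frac{\frac{10}{17853} + \frac{8479}{41177}}{3} = 2 - \frac{151787357}{2205398943} = \frac{4259010529}{2205398943} \approx 1.9312$)
$\frac{E}{s} = \frac{15829}{\frac{4259010529}{2205398943}} = 15829 \cdot \frac{2205398943}{4259010529} = \frac{34909259868747}{4259010529}$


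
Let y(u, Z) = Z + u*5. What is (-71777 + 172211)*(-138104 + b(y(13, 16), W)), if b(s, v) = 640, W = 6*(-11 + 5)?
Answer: -13806059376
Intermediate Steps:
W = -36 (W = 6*(-6) = -36)
y(u, Z) = Z + 5*u
(-71777 + 172211)*(-138104 + b(y(13, 16), W)) = (-71777 + 172211)*(-138104 + 640) = 100434*(-137464) = -13806059376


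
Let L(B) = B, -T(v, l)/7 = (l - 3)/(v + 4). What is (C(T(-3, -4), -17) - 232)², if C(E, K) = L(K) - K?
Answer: 53824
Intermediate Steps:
T(v, l) = -7*(-3 + l)/(4 + v) (T(v, l) = -7*(l - 3)/(v + 4) = -7*(-3 + l)/(4 + v))
C(E, K) = 0 (C(E, K) = K - K = 0)
(C(T(-3, -4), -17) - 232)² = (0 - 232)² = (-232)² = 53824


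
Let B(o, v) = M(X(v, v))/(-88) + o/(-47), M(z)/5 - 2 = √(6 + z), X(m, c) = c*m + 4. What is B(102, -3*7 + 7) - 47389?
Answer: -98005175/2068 - 5*√206/88 ≈ -47392.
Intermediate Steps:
X(m, c) = 4 + c*m
M(z) = 10 + 5*√(6 + z)
B(o, v) = -5/44 - 5*√(10 + v²)/88 - o/47 (B(o, v) = (10 + 5*√(6 + (4 + v*v)))/(-88) + o/(-47) = (10 + 5*√(6 + (4 + v²)))*(-1/88) + o*(-1/47) = (10 + 5*√(10 + v²))*(-1/88) - o/47 = (-5/44 - 5*√(10 + v²)/88) - o/47 = -5/44 - 5*√(10 + v²)/88 - o/47)
B(102, -3*7 + 7) - 47389 = (-5/44 - 5*√(10 + (-3*7 + 7)²)/88 - 1/47*102) - 47389 = (-5/44 - 5*√(10 + (-21 + 7)²)/88 - 102/47) - 47389 = (-5/44 - 5*√(10 + (-14)²)/88 - 102/47) - 47389 = (-5/44 - 5*√(10 + 196)/88 - 102/47) - 47389 = (-5/44 - 5*√206/88 - 102/47) - 47389 = (-4723/2068 - 5*√206/88) - 47389 = -98005175/2068 - 5*√206/88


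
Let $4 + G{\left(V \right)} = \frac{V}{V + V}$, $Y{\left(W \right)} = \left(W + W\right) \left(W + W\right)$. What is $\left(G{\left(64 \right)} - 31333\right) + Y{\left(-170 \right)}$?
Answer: $\frac{168527}{2} \approx 84264.0$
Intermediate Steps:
$Y{\left(W \right)} = 4 W^{2}$ ($Y{\left(W \right)} = 2 W 2 W = 4 W^{2}$)
$G{\left(V \right)} = - \frac{7}{2}$ ($G{\left(V \right)} = -4 + \frac{V}{V + V} = -4 + \frac{V}{2 V} = -4 + \frac{1}{2 V} V = -4 + \frac{1}{2} = - \frac{7}{2}$)
$\left(G{\left(64 \right)} - 31333\right) + Y{\left(-170 \right)} = \left(- \frac{7}{2} - 31333\right) + 4 \left(-170\right)^{2} = - \frac{62673}{2} + 4 \cdot 28900 = - \frac{62673}{2} + 115600 = \frac{168527}{2}$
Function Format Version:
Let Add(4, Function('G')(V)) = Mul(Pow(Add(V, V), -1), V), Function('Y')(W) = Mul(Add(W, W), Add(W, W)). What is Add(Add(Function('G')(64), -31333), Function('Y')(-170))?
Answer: Rational(168527, 2) ≈ 84264.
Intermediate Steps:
Function('Y')(W) = Mul(4, Pow(W, 2)) (Function('Y')(W) = Mul(Mul(2, W), Mul(2, W)) = Mul(4, Pow(W, 2)))
Function('G')(V) = Rational(-7, 2) (Function('G')(V) = Add(-4, Mul(Pow(Add(V, V), -1), V)) = Add(-4, Mul(Pow(Mul(2, V), -1), V)) = Add(-4, Mul(Mul(Rational(1, 2), Pow(V, -1)), V)) = Add(-4, Rational(1, 2)) = Rational(-7, 2))
Add(Add(Function('G')(64), -31333), Function('Y')(-170)) = Add(Add(Rational(-7, 2), -31333), Mul(4, Pow(-170, 2))) = Add(Rational(-62673, 2), Mul(4, 28900)) = Add(Rational(-62673, 2), 115600) = Rational(168527, 2)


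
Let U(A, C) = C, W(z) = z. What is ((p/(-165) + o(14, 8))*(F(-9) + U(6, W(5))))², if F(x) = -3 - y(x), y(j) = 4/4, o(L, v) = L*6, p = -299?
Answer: 200477281/27225 ≈ 7363.7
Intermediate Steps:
o(L, v) = 6*L
y(j) = 1 (y(j) = 4*(¼) = 1)
F(x) = -4 (F(x) = -3 - 1*1 = -3 - 1 = -4)
((p/(-165) + o(14, 8))*(F(-9) + U(6, W(5))))² = ((-299/(-165) + 6*14)*(-4 + 5))² = ((-299*(-1/165) + 84)*1)² = ((299/165 + 84)*1)² = ((14159/165)*1)² = (14159/165)² = 200477281/27225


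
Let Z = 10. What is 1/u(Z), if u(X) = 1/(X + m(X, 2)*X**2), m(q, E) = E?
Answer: 210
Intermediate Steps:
u(X) = 1/(X + 2*X**2)
1/u(Z) = 1/(1/(10*(1 + 2*10))) = 1/(1/(10*(1 + 20))) = 1/((1/10)/21) = 1/((1/10)*(1/21)) = 1/(1/210) = 210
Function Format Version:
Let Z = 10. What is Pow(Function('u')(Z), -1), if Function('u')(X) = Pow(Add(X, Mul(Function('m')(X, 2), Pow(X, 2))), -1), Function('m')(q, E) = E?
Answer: 210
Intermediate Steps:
Function('u')(X) = Pow(Add(X, Mul(2, Pow(X, 2))), -1)
Pow(Function('u')(Z), -1) = Pow(Mul(Pow(10, -1), Pow(Add(1, Mul(2, 10)), -1)), -1) = Pow(Mul(Rational(1, 10), Pow(Add(1, 20), -1)), -1) = Pow(Mul(Rational(1, 10), Pow(21, -1)), -1) = Pow(Mul(Rational(1, 10), Rational(1, 21)), -1) = Pow(Rational(1, 210), -1) = 210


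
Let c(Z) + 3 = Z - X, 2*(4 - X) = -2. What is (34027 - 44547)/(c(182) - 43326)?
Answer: 1315/5394 ≈ 0.24379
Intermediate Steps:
X = 5 (X = 4 - ½*(-2) = 4 + 1 = 5)
c(Z) = -8 + Z (c(Z) = -3 + (Z - 1*5) = -3 + (Z - 5) = -3 + (-5 + Z) = -8 + Z)
(34027 - 44547)/(c(182) - 43326) = (34027 - 44547)/((-8 + 182) - 43326) = -10520/(174 - 43326) = -10520/(-43152) = -10520*(-1/43152) = 1315/5394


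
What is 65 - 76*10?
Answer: -695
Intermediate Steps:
65 - 76*10 = 65 - 760 = -695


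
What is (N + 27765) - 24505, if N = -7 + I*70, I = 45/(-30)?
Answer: 3148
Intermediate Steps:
I = -3/2 (I = 45*(-1/30) = -3/2 ≈ -1.5000)
N = -112 (N = -7 - 3/2*70 = -7 - 105 = -112)
(N + 27765) - 24505 = (-112 + 27765) - 24505 = 27653 - 24505 = 3148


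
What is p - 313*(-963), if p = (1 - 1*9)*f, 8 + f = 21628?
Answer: 128459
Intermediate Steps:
f = 21620 (f = -8 + 21628 = 21620)
p = -172960 (p = (1 - 1*9)*21620 = (1 - 9)*21620 = -8*21620 = -172960)
p - 313*(-963) = -172960 - 313*(-963) = -172960 - 1*(-301419) = -172960 + 301419 = 128459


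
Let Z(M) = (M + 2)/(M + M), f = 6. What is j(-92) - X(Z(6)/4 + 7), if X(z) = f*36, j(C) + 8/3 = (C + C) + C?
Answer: -1484/3 ≈ -494.67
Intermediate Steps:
j(C) = -8/3 + 3*C (j(C) = -8/3 + ((C + C) + C) = -8/3 + (2*C + C) = -8/3 + 3*C)
Z(M) = (2 + M)/(2*M) (Z(M) = (2 + M)/((2*M)) = (2 + M)*(1/(2*M)) = (2 + M)/(2*M))
X(z) = 216 (X(z) = 6*36 = 216)
j(-92) - X(Z(6)/4 + 7) = (-8/3 + 3*(-92)) - 1*216 = (-8/3 - 276) - 216 = -836/3 - 216 = -1484/3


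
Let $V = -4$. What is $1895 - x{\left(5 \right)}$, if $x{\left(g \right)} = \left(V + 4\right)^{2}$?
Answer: $1895$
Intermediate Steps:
$x{\left(g \right)} = 0$ ($x{\left(g \right)} = \left(-4 + 4\right)^{2} = 0^{2} = 0$)
$1895 - x{\left(5 \right)} = 1895 - 0 = 1895 + 0 = 1895$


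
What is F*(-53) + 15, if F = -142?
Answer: 7541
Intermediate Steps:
F*(-53) + 15 = -142*(-53) + 15 = 7526 + 15 = 7541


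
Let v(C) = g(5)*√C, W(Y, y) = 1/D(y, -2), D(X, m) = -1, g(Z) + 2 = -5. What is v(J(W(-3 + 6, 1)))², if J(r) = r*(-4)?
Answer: 196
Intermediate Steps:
g(Z) = -7 (g(Z) = -2 - 5 = -7)
W(Y, y) = -1 (W(Y, y) = 1/(-1) = -1)
J(r) = -4*r
v(C) = -7*√C
v(J(W(-3 + 6, 1)))² = (-7*√(-4*(-1)))² = (-7*√4)² = (-7*2)² = (-14)² = 196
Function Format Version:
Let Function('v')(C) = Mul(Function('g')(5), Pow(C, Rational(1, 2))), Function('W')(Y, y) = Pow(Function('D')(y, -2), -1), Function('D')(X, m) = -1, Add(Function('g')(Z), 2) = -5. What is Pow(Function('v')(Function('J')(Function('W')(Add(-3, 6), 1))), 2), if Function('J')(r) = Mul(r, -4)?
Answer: 196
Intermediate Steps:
Function('g')(Z) = -7 (Function('g')(Z) = Add(-2, -5) = -7)
Function('W')(Y, y) = -1 (Function('W')(Y, y) = Pow(-1, -1) = -1)
Function('J')(r) = Mul(-4, r)
Function('v')(C) = Mul(-7, Pow(C, Rational(1, 2)))
Pow(Function('v')(Function('J')(Function('W')(Add(-3, 6), 1))), 2) = Pow(Mul(-7, Pow(Mul(-4, -1), Rational(1, 2))), 2) = Pow(Mul(-7, Pow(4, Rational(1, 2))), 2) = Pow(Mul(-7, 2), 2) = Pow(-14, 2) = 196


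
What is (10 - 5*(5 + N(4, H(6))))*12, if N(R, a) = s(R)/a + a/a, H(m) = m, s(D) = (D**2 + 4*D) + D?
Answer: -600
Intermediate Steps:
s(D) = D**2 + 5*D
N(R, a) = 1 + R*(5 + R)/a (N(R, a) = (R*(5 + R))/a + a/a = R*(5 + R)/a + 1 = 1 + R*(5 + R)/a)
(10 - 5*(5 + N(4, H(6))))*12 = (10 - 5*(5 + (6 + 4*(5 + 4))/6))*12 = (10 - 5*(5 + (6 + 4*9)/6))*12 = (10 - 5*(5 + (6 + 36)/6))*12 = (10 - 5*(5 + (1/6)*42))*12 = (10 - 5*(5 + 7))*12 = (10 - 5*12)*12 = (10 - 60)*12 = -50*12 = -600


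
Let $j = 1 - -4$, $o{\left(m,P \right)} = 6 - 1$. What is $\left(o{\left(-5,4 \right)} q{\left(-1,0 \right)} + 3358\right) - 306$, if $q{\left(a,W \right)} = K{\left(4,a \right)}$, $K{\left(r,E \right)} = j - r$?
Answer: $3057$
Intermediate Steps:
$o{\left(m,P \right)} = 5$ ($o{\left(m,P \right)} = 6 - 1 = 5$)
$j = 5$ ($j = 1 + 4 = 5$)
$K{\left(r,E \right)} = 5 - r$
$q{\left(a,W \right)} = 1$ ($q{\left(a,W \right)} = 5 - 4 = 1$)
$\left(o{\left(-5,4 \right)} q{\left(-1,0 \right)} + 3358\right) - 306 = \left(5 \cdot 1 + 3358\right) - 306 = \left(5 + 3358\right) - 306 = 3363 - 306 = 3057$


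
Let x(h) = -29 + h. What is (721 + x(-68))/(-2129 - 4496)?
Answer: -624/6625 ≈ -0.094189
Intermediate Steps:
(721 + x(-68))/(-2129 - 4496) = (721 + (-29 - 68))/(-2129 - 4496) = (721 - 97)/(-6625) = 624*(-1/6625) = -624/6625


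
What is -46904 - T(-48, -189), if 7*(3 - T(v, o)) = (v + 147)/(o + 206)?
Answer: -5581834/119 ≈ -46906.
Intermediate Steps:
T(v, o) = 3 - (147 + v)/(7*(206 + o)) (T(v, o) = 3 - (v + 147)/(7*(o + 206)) = 3 - (147 + v)/(7*(206 + o)))
-46904 - T(-48, -189) = -46904 - (4179 - 1*(-48) + 21*(-189))/(7*(206 - 189)) = -46904 - (4179 + 48 - 3969)/(7*17) = -46904 - 258/(7*17) = -46904 - 1*258/119 = -46904 - 258/119 = -5581834/119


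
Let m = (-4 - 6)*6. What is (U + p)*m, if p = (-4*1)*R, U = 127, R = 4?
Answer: -6660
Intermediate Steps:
p = -16 (p = -4*1*4 = -4*4 = -16)
m = -60 (m = -10*6 = -60)
(U + p)*m = (127 - 16)*(-60) = 111*(-60) = -6660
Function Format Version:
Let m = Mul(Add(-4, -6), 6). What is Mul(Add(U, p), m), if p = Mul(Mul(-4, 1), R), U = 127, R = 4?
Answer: -6660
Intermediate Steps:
p = -16 (p = Mul(Mul(-4, 1), 4) = Mul(-4, 4) = -16)
m = -60 (m = Mul(-10, 6) = -60)
Mul(Add(U, p), m) = Mul(Add(127, -16), -60) = Mul(111, -60) = -6660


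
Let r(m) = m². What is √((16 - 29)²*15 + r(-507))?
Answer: 208*√6 ≈ 509.49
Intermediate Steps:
√((16 - 29)²*15 + r(-507)) = √((16 - 29)²*15 + (-507)²) = √((-13)²*15 + 257049) = √(169*15 + 257049) = √(2535 + 257049) = √259584 = 208*√6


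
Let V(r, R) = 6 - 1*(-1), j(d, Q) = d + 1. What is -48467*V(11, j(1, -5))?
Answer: -339269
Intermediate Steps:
j(d, Q) = 1 + d
V(r, R) = 7 (V(r, R) = 6 + 1 = 7)
-48467*V(11, j(1, -5)) = -48467*7 = -339269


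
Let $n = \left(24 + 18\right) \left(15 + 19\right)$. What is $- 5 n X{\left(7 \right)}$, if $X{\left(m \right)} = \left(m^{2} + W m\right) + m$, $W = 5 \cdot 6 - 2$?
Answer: $-1799280$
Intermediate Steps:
$W = 28$ ($W = 30 - 2 = 28$)
$n = 1428$ ($n = 42 \cdot 34 = 1428$)
$X{\left(m \right)} = m^{2} + 29 m$ ($X{\left(m \right)} = \left(m^{2} + 28 m\right) + m = m^{2} + 29 m$)
$- 5 n X{\left(7 \right)} = \left(-5\right) 1428 \cdot 7 \left(29 + 7\right) = - 7140 \cdot 7 \cdot 36 = \left(-7140\right) 252 = -1799280$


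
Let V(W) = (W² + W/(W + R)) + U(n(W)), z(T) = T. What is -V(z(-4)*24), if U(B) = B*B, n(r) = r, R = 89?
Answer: -129120/7 ≈ -18446.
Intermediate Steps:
U(B) = B²
V(W) = 2*W² + W/(89 + W) (V(W) = (W² + W/(W + 89)) + W² = (W² + W/(89 + W)) + W² = 2*W² + W/(89 + W))
-V(z(-4)*24) = -(-4*24)*(1 + 2*(-4*24)² + 178*(-4*24))/(89 - 4*24) = -(-96)*(1 + 2*(-96)² + 178*(-96))/(89 - 96) = -(-96)*(1 + 2*9216 - 17088)/(-7) = -(-96)*(-1)*(1 + 18432 - 17088)/7 = -(-96)*(-1)*1345/7 = -1*129120/7 = -129120/7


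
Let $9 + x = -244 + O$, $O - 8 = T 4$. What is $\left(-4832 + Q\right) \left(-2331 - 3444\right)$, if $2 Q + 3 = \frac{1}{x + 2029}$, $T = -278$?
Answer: $\frac{1786461325}{64} \approx 2.7913 \cdot 10^{7}$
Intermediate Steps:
$O = -1104$ ($O = 8 - 1112 = -1104$)
$x = -1357$ ($x = -9 - 1348 = -1357$)
$Q = - \frac{2015}{1344}$ ($Q = - \frac{3}{2} + \frac{1}{2 \left(-1357 + 2029\right)} = - \frac{3}{2} + \frac{1}{2 \cdot 672} = - \frac{3}{2} + \frac{1}{2} \cdot \frac{1}{672} = - \frac{3}{2} + \frac{1}{1344} = - \frac{2015}{1344} \approx -1.4993$)
$\left(-4832 + Q\right) \left(-2331 - 3444\right) = \left(-4832 - \frac{2015}{1344}\right) \left(-2331 - 3444\right) = \left(- \frac{6496223}{1344}\right) \left(-5775\right) = \frac{1786461325}{64}$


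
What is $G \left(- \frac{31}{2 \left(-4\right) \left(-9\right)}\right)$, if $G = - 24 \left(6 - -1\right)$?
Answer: $\frac{217}{3} \approx 72.333$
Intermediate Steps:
$G = -168$ ($G = - 24 \left(6 + 1\right) = \left(-24\right) 7 = -168$)
$G \left(- \frac{31}{2 \left(-4\right) \left(-9\right)}\right) = - 168 \left(- \frac{31}{2 \left(-4\right) \left(-9\right)}\right) = - 168 \left(- \frac{31}{\left(-8\right) \left(-9\right)}\right) = - 168 \left(- \frac{31}{72}\right) = - 168 \left(\left(-31\right) \frac{1}{72}\right) = \left(-168\right) \left(- \frac{31}{72}\right) = \frac{217}{3}$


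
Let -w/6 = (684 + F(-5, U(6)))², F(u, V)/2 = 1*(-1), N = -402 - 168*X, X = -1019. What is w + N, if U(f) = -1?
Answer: -2619954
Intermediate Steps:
N = 170790 (N = -402 - 168*(-1019) = -402 + 171192 = 170790)
F(u, V) = -2 (F(u, V) = 2*(1*(-1)) = 2*(-1) = -2)
w = -2790744 (w = -6*(684 - 2)² = -6*682² = -6*465124 = -2790744)
w + N = -2790744 + 170790 = -2619954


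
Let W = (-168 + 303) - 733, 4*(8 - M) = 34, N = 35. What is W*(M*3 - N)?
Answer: 21827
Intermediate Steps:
M = -1/2 (M = 8 - 1/4*34 = 8 - 17/2 = -1/2 ≈ -0.50000)
W = -598 (W = 135 - 733 = -598)
W*(M*3 - N) = -598*(-1/2*3 - 1*35) = -598*(-3/2 - 35) = -598*(-73/2) = 21827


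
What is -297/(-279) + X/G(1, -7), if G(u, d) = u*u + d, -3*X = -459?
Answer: -1515/62 ≈ -24.435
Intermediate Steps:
X = 153 (X = -⅓*(-459) = 153)
G(u, d) = d + u² (G(u, d) = u² + d = d + u²)
-297/(-279) + X/G(1, -7) = -297/(-279) + 153/(-7 + 1²) = -297*(-1/279) + 153/(-7 + 1) = 33/31 + 153/(-6) = 33/31 + 153*(-⅙) = 33/31 - 51/2 = -1515/62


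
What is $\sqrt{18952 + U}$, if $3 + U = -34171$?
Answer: $i \sqrt{15222} \approx 123.38 i$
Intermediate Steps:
$U = -34174$ ($U = -3 - 34171 = -34174$)
$\sqrt{18952 + U} = \sqrt{18952 - 34174} = \sqrt{-15222} = i \sqrt{15222}$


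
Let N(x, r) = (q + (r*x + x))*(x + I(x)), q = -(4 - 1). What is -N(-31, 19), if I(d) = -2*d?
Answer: 19313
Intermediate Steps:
q = -3 (q = -1*3 = -3)
N(x, r) = -x*(-3 + x + r*x) (N(x, r) = (-3 + (r*x + x))*(x - 2*x) = (-3 + (x + r*x))*(-x) = (-3 + x + r*x)*(-x) = -x*(-3 + x + r*x))
-N(-31, 19) = -(-31)*(3 - 1*(-31) - 1*19*(-31)) = -(-31)*(3 + 31 + 589) = -(-31)*623 = -1*(-19313) = 19313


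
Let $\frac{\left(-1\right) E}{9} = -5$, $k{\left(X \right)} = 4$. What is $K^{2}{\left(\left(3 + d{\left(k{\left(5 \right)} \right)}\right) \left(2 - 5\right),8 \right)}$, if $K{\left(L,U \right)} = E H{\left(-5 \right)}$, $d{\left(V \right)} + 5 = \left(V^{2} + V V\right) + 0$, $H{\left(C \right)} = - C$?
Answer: $50625$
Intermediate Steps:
$E = 45$ ($E = \left(-9\right) \left(-5\right) = 45$)
$d{\left(V \right)} = -5 + 2 V^{2}$ ($d{\left(V \right)} = -5 + \left(\left(V^{2} + V V\right) + 0\right) = -5 + \left(\left(V^{2} + V^{2}\right) + 0\right) = -5 + \left(2 V^{2} + 0\right) = -5 + 2 V^{2}$)
$K{\left(L,U \right)} = 225$ ($K{\left(L,U \right)} = 45 \left(\left(-1\right) \left(-5\right)\right) = 45 \cdot 5 = 225$)
$K^{2}{\left(\left(3 + d{\left(k{\left(5 \right)} \right)}\right) \left(2 - 5\right),8 \right)} = 225^{2} = 50625$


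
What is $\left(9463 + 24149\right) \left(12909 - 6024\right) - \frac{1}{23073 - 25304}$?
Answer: $\frac{516294941221}{2231} \approx 2.3142 \cdot 10^{8}$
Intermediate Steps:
$\left(9463 + 24149\right) \left(12909 - 6024\right) - \frac{1}{23073 - 25304} = 33612 \cdot 6885 - \frac{1}{-2231} = 231418620 - - \frac{1}{2231} = 231418620 + \frac{1}{2231} = \frac{516294941221}{2231}$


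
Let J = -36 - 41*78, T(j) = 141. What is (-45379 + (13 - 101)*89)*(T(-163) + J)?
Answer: 164581623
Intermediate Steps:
J = -3234 (J = -36 - 3198 = -3234)
(-45379 + (13 - 101)*89)*(T(-163) + J) = (-45379 + (13 - 101)*89)*(141 - 3234) = (-45379 - 88*89)*(-3093) = (-45379 - 7832)*(-3093) = -53211*(-3093) = 164581623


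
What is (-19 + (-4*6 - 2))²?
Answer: 2025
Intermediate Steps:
(-19 + (-4*6 - 2))² = (-19 + (-24 - 2))² = (-19 - 26)² = (-45)² = 2025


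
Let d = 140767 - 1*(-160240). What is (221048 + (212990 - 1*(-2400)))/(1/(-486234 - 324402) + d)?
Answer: 353792354568/244007110451 ≈ 1.4499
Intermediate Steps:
d = 301007 (d = 140767 + 160240 = 301007)
(221048 + (212990 - 1*(-2400)))/(1/(-486234 - 324402) + d) = (221048 + (212990 - 1*(-2400)))/(1/(-486234 - 324402) + 301007) = (221048 + (212990 + 2400))/(1/(-810636) + 301007) = (221048 + 215390)/(-1/810636 + 301007) = 436438/(244007110451/810636) = 436438*(810636/244007110451) = 353792354568/244007110451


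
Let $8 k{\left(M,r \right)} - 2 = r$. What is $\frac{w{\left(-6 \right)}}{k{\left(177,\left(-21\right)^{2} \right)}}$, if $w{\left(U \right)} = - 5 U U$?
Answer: $- \frac{1440}{443} \approx -3.2506$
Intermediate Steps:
$k{\left(M,r \right)} = \frac{1}{4} + \frac{r}{8}$
$w{\left(U \right)} = - 5 U^{2}$
$\frac{w{\left(-6 \right)}}{k{\left(177,\left(-21\right)^{2} \right)}} = \frac{\left(-5\right) \left(-6\right)^{2}}{\frac{1}{4} + \frac{\left(-21\right)^{2}}{8}} = \frac{\left(-5\right) 36}{\frac{1}{4} + \frac{1}{8} \cdot 441} = - \frac{180}{\frac{1}{4} + \frac{441}{8}} = - \frac{180}{\frac{443}{8}} = \left(-180\right) \frac{8}{443} = - \frac{1440}{443}$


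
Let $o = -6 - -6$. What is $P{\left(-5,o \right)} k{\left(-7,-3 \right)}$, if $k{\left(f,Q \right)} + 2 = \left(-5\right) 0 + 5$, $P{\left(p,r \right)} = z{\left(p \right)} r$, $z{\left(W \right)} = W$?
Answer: $0$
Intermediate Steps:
$o = 0$ ($o = -6 + 6 = 0$)
$P{\left(p,r \right)} = p r$
$k{\left(f,Q \right)} = 3$ ($k{\left(f,Q \right)} = -2 + \left(\left(-5\right) 0 + 5\right) = -2 + \left(0 + 5\right) = -2 + 5 = 3$)
$P{\left(-5,o \right)} k{\left(-7,-3 \right)} = \left(-5\right) 0 \cdot 3 = 0 \cdot 3 = 0$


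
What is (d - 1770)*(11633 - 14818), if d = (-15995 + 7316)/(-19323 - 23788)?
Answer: 243008464335/43111 ≈ 5.6368e+6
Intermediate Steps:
d = 8679/43111 (d = -8679/(-43111) = -8679*(-1/43111) = 8679/43111 ≈ 0.20132)
(d - 1770)*(11633 - 14818) = (8679/43111 - 1770)*(11633 - 14818) = -76297791/43111*(-3185) = 243008464335/43111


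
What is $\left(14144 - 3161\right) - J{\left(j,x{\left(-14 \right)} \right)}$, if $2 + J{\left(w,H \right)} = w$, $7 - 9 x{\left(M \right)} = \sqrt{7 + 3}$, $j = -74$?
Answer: $11059$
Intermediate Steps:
$x{\left(M \right)} = \frac{7}{9} - \frac{\sqrt{10}}{9}$ ($x{\left(M \right)} = \frac{7}{9} - \frac{\sqrt{7 + 3}}{9} = \frac{7}{9} - \frac{\sqrt{10}}{9}$)
$J{\left(w,H \right)} = -2 + w$
$\left(14144 - 3161\right) - J{\left(j,x{\left(-14 \right)} \right)} = \left(14144 - 3161\right) - \left(-2 - 74\right) = 10983 - -76 = 10983 + 76 = 11059$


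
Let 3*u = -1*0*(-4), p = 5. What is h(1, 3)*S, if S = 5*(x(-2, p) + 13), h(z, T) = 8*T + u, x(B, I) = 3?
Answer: 1920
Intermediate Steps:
u = 0 (u = (-1*0*(-4))/3 = (0*(-4))/3 = (⅓)*0 = 0)
h(z, T) = 8*T (h(z, T) = 8*T + 0 = 8*T)
S = 80 (S = 5*(3 + 13) = 5*16 = 80)
h(1, 3)*S = (8*3)*80 = 24*80 = 1920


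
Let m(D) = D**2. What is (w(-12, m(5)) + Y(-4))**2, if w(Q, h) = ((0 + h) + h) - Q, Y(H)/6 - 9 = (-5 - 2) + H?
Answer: 2500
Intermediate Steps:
Y(H) = 12 + 6*H (Y(H) = 54 + 6*((-5 - 2) + H) = 54 + 6*(-7 + H) = 54 + (-42 + 6*H) = 12 + 6*H)
w(Q, h) = -Q + 2*h (w(Q, h) = (h + h) - Q = 2*h - Q = -Q + 2*h)
(w(-12, m(5)) + Y(-4))**2 = ((-1*(-12) + 2*5**2) + (12 + 6*(-4)))**2 = ((12 + 2*25) + (12 - 24))**2 = ((12 + 50) - 12)**2 = (62 - 12)**2 = 50**2 = 2500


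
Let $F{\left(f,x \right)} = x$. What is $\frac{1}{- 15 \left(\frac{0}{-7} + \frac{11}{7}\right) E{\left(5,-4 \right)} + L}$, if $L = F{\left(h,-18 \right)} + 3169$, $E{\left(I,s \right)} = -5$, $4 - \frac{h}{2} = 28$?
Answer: $\frac{7}{22882} \approx 0.00030592$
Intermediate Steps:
$h = -48$ ($h = 8 - 56 = -48$)
$L = 3151$ ($L = -18 + 3169 = 3151$)
$\frac{1}{- 15 \left(\frac{0}{-7} + \frac{11}{7}\right) E{\left(5,-4 \right)} + L} = \frac{1}{- 15 \left(\frac{0}{-7} + \frac{11}{7}\right) \left(-5\right) + 3151} = \frac{1}{- 15 \left(0 \left(- \frac{1}{7}\right) + 11 \cdot \frac{1}{7}\right) \left(-5\right) + 3151} = \frac{1}{- 15 \left(0 + \frac{11}{7}\right) \left(-5\right) + 3151} = \frac{1}{\left(-15\right) \frac{11}{7} \left(-5\right) + 3151} = \frac{1}{\left(- \frac{165}{7}\right) \left(-5\right) + 3151} = \frac{1}{\frac{825}{7} + 3151} = \frac{1}{\frac{22882}{7}} = \frac{7}{22882}$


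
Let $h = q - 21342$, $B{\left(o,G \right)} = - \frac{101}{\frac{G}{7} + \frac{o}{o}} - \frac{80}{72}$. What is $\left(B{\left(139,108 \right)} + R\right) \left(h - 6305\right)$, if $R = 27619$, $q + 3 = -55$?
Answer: $- \frac{52783846744}{69} \approx -7.6498 \cdot 10^{8}$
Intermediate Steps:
$q = -58$ ($q = -3 - 55 = -58$)
$B{\left(o,G \right)} = - \frac{10}{9} - \frac{101}{1 + \frac{G}{7}}$ ($B{\left(o,G \right)} = - \frac{101}{G \frac{1}{7} + 1} - \frac{10}{9} = - \frac{101}{\frac{G}{7} + 1} - \frac{10}{9} = - \frac{101}{1 + \frac{G}{7}} - \frac{10}{9} = - \frac{10}{9} - \frac{101}{1 + \frac{G}{7}}$)
$h = -21400$ ($h = -58 - 21342 = -21400$)
$\left(B{\left(139,108 \right)} + R\right) \left(h - 6305\right) = \left(\frac{-6433 - 1080}{9 \left(7 + 108\right)} + 27619\right) \left(-21400 - 6305\right) = \left(\frac{-6433 - 1080}{9 \cdot 115} + 27619\right) \left(-27705\right) = \left(\frac{1}{9} \cdot \frac{1}{115} \left(-7513\right) + 27619\right) \left(-27705\right) = \left(- \frac{7513}{1035} + 27619\right) \left(-27705\right) = \frac{28578152}{1035} \left(-27705\right) = - \frac{52783846744}{69}$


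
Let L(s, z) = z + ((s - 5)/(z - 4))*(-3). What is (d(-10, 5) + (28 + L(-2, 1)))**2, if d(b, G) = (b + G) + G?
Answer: 484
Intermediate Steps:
d(b, G) = b + 2*G (d(b, G) = (G + b) + G = b + 2*G)
L(s, z) = z - 3*(-5 + s)/(-4 + z) (L(s, z) = z + ((-5 + s)/(-4 + z))*(-3) = z - 3*(-5 + s)/(-4 + z))
(d(-10, 5) + (28 + L(-2, 1)))**2 = ((-10 + 2*5) + (28 + (15 + 1**2 - 4*1 - 3*(-2))/(-4 + 1)))**2 = ((-10 + 10) + (28 + (15 + 1 - 4 + 6)/(-3)))**2 = (0 + (28 - 1/3*18))**2 = (0 + (28 - 6))**2 = (0 + 22)**2 = 22**2 = 484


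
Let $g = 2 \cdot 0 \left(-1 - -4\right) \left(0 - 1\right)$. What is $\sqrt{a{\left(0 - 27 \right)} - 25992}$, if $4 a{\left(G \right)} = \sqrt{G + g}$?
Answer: $\frac{\sqrt{-103968 + 3 i \sqrt{3}}}{2} \approx 0.0040288 + 161.22 i$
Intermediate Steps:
$g = 0$ ($g = 0 \left(-1 + 4\right) \left(0 - 1\right) = 0 \cdot 3 \left(-1\right) = 0 \left(-1\right) = 0$)
$a{\left(G \right)} = \frac{\sqrt{G}}{4}$ ($a{\left(G \right)} = \frac{\sqrt{G + 0}}{4} = \frac{\sqrt{G}}{4}$)
$\sqrt{a{\left(0 - 27 \right)} - 25992} = \sqrt{\frac{\sqrt{0 - 27}}{4} - 25992} = \sqrt{\frac{\sqrt{-27}}{4} - 25992} = \sqrt{\frac{3 i \sqrt{3}}{4} - 25992} = \sqrt{-25992 + \frac{3 i \sqrt{3}}{4}}$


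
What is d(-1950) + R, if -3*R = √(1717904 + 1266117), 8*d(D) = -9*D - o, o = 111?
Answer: 17439/8 - √2984021/3 ≈ 1604.1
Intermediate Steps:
d(D) = -111/8 - 9*D/8 (d(D) = (-9*D - 1*111)/8 = (-9*D - 111)/8 = (-111 - 9*D)/8 = -111/8 - 9*D/8)
R = -√2984021/3 (R = -√(1717904 + 1266117)/3 = -√2984021/3 ≈ -575.81)
d(-1950) + R = (-111/8 - 9/8*(-1950)) - √2984021/3 = (-111/8 + 8775/4) - √2984021/3 = 17439/8 - √2984021/3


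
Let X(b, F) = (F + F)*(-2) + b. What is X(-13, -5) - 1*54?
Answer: -47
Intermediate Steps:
X(b, F) = b - 4*F (X(b, F) = (2*F)*(-2) + b = -4*F + b = b - 4*F)
X(-13, -5) - 1*54 = (-13 - 4*(-5)) - 1*54 = (-13 + 20) - 54 = 7 - 54 = -47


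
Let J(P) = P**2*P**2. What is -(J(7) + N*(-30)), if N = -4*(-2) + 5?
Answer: -2011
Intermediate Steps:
J(P) = P**4
N = 13 (N = 8 + 5 = 13)
-(J(7) + N*(-30)) = -(7**4 + 13*(-30)) = -(2401 - 390) = -1*2011 = -2011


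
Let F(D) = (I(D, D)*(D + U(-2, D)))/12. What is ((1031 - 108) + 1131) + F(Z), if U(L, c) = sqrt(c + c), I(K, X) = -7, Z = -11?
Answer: 24725/12 - 7*I*sqrt(22)/12 ≈ 2060.4 - 2.7361*I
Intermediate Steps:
U(L, c) = sqrt(2)*sqrt(c) (U(L, c) = sqrt(2*c) = sqrt(2)*sqrt(c))
F(D) = -7*D/12 - 7*sqrt(2)*sqrt(D)/12 (F(D) = -7*(D + sqrt(2)*sqrt(D))/12 = (-7*D - 7*sqrt(2)*sqrt(D))*(1/12) = -7*D/12 - 7*sqrt(2)*sqrt(D)/12)
((1031 - 108) + 1131) + F(Z) = ((1031 - 108) + 1131) + (-7/12*(-11) - 7*sqrt(2)*sqrt(-11)/12) = (923 + 1131) + (77/12 - 7*sqrt(2)*I*sqrt(11)/12) = 2054 + (77/12 - 7*I*sqrt(22)/12) = 24725/12 - 7*I*sqrt(22)/12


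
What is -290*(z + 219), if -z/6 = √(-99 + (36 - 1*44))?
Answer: -63510 + 1740*I*√107 ≈ -63510.0 + 17999.0*I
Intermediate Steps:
z = -6*I*√107 (z = -6*√(-99 + (36 - 1*44)) = -6*√(-99 + (36 - 44)) = -6*√(-99 - 8) = -6*I*√107 ≈ -62.064*I)
-290*(z + 219) = -290*(-6*I*√107 + 219) = -290*(219 - 6*I*√107) = -63510 + 1740*I*√107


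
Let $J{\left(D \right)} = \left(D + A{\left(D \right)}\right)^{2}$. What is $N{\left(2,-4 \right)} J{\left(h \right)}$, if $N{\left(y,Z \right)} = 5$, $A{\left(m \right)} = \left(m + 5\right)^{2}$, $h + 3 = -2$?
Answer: $125$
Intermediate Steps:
$h = -5$ ($h = -3 - 2 = -5$)
$A{\left(m \right)} = \left(5 + m\right)^{2}$
$J{\left(D \right)} = \left(D + \left(5 + D\right)^{2}\right)^{2}$
$N{\left(2,-4 \right)} J{\left(h \right)} = 5 \left(-5 + \left(5 - 5\right)^{2}\right)^{2} = 5 \left(-5 + 0^{2}\right)^{2} = 5 \left(-5 + 0\right)^{2} = 5 \left(-5\right)^{2} = 5 \cdot 25 = 125$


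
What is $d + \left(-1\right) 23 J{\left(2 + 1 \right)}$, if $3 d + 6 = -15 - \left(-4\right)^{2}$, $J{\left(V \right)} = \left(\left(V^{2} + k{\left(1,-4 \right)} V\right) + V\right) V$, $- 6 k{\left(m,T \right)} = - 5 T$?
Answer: $- \frac{451}{3} \approx -150.33$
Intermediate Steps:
$k{\left(m,T \right)} = \frac{5 T}{6}$ ($k{\left(m,T \right)} = - \frac{\left(-5\right) T}{6} = \frac{5 T}{6}$)
$J{\left(V \right)} = V \left(V^{2} - \frac{7 V}{3}\right)$ ($J{\left(V \right)} = \left(\left(V^{2} + \frac{5}{6} \left(-4\right) V\right) + V\right) V = \left(\left(V^{2} - \frac{10 V}{3}\right) + V\right) V = \left(V^{2} - \frac{7 V}{3}\right) V = V \left(V^{2} - \frac{7 V}{3}\right)$)
$d = - \frac{37}{3}$ ($d = -2 + \frac{-15 - \left(-4\right)^{2}}{3} = -2 + \frac{-15 - 16}{3} = -2 + \frac{1}{3} \left(-31\right) = -2 - \frac{31}{3} = - \frac{37}{3} \approx -12.333$)
$d + \left(-1\right) 23 J{\left(2 + 1 \right)} = - \frac{37}{3} + \left(-1\right) 23 \left(2 + 1\right)^{2} \left(- \frac{7}{3} + \left(2 + 1\right)\right) = - \frac{37}{3} - 23 \cdot 3^{2} \left(- \frac{7}{3} + 3\right) = - \frac{37}{3} - 23 \cdot 9 \cdot \frac{2}{3} = - \frac{37}{3} - 138 = - \frac{451}{3}$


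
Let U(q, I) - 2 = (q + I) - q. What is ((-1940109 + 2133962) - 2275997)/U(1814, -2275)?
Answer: 2082144/2273 ≈ 916.03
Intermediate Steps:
U(q, I) = 2 + I (U(q, I) = 2 + ((q + I) - q) = 2 + ((I + q) - q) = 2 + I)
((-1940109 + 2133962) - 2275997)/U(1814, -2275) = ((-1940109 + 2133962) - 2275997)/(2 - 2275) = (193853 - 2275997)/(-2273) = -2082144*(-1/2273) = 2082144/2273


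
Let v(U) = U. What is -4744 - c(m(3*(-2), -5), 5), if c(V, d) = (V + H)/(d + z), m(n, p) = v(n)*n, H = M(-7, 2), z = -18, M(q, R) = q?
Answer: -61643/13 ≈ -4741.8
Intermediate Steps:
H = -7
m(n, p) = n**2 (m(n, p) = n*n = n**2)
c(V, d) = (-7 + V)/(-18 + d) (c(V, d) = (V - 7)/(d - 18) = (-7 + V)/(-18 + d))
-4744 - c(m(3*(-2), -5), 5) = -4744 - (-7 + (3*(-2))**2)/(-18 + 5) = -4744 - (-7 + (-6)**2)/(-13) = -4744 - (-1)*(-7 + 36)/13 = -4744 - (-1)*29/13 = -4744 - 1*(-29/13) = -4744 + 29/13 = -61643/13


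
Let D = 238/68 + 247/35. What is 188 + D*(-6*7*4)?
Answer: -7928/5 ≈ -1585.6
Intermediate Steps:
D = 739/70 (D = 238*(1/68) + 247*(1/35) = 7/2 + 247/35 = 739/70 ≈ 10.557)
188 + D*(-6*7*4) = 188 + 739*(-6*7*4)/70 = 188 + 739*(-42*4)/70 = 188 + (739/70)*(-168) = 188 - 8868/5 = -7928/5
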